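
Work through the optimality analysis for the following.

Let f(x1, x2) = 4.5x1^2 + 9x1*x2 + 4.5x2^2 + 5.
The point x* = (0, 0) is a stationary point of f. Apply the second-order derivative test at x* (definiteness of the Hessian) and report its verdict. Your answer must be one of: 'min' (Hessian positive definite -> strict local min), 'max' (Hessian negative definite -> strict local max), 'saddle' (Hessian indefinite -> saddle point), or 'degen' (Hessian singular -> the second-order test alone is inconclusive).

Compute the Hessian H = grad^2 f:
  H = [[9, 9], [9, 9]]
Verify stationarity: grad f(x*) = H x* + g = (0, 0).
Eigenvalues of H: 0, 18.
H has a zero eigenvalue (singular; positive semidefinite but not definite), so H is neither positive definite, negative definite, nor indefinite. The second-order test alone is inconclusive -> degen.
(Indeed, f is constant along the null direction of H through x*, so x* is not a strict local extremum.)

degen


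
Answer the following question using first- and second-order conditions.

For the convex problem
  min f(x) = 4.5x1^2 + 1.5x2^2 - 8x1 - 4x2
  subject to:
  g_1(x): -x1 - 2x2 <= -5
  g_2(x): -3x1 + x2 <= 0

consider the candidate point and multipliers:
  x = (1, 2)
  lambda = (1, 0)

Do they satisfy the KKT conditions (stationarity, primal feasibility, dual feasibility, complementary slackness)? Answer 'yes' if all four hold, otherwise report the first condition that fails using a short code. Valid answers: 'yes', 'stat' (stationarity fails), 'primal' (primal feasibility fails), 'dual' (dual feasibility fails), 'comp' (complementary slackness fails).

Gradient of f: grad f(x) = Q x + c = (1, 2)
Constraint values g_i(x) = a_i^T x - b_i:
  g_1((1, 2)) = 0
  g_2((1, 2)) = -1
Stationarity residual: grad f(x) + sum_i lambda_i a_i = (0, 0)
  -> stationarity OK
Primal feasibility (all g_i <= 0): OK
Dual feasibility (all lambda_i >= 0): OK
Complementary slackness (lambda_i * g_i(x) = 0 for all i): OK

Verdict: yes, KKT holds.

yes


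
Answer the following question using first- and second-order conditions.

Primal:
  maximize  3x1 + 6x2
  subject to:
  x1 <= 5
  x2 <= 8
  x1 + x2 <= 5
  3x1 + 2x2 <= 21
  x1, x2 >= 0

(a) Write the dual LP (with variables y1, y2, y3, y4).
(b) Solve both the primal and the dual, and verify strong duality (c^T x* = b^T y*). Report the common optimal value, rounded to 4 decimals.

The standard primal-dual pair for 'max c^T x s.t. A x <= b, x >= 0' is:
  Dual:  min b^T y  s.t.  A^T y >= c,  y >= 0.

So the dual LP is:
  minimize  5y1 + 8y2 + 5y3 + 21y4
  subject to:
    y1 + y3 + 3y4 >= 3
    y2 + y3 + 2y4 >= 6
    y1, y2, y3, y4 >= 0

Solving the primal: x* = (0, 5).
  primal value c^T x* = 30.
Solving the dual: y* = (0, 0, 6, 0).
  dual value b^T y* = 30.
Strong duality: c^T x* = b^T y*. Confirmed.

30


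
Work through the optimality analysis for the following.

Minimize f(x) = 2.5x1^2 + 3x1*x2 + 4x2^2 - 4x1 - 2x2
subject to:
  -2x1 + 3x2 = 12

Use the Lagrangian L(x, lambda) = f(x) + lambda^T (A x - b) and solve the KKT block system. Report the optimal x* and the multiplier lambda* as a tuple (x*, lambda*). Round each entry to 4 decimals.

Form the Lagrangian:
  L(x, lambda) = (1/2) x^T Q x + c^T x + lambda^T (A x - b)
Stationarity (grad_x L = 0): Q x + c + A^T lambda = 0.
Primal feasibility: A x = b.

This gives the KKT block system:
  [ Q   A^T ] [ x     ]   [-c ]
  [ A    0  ] [ lambda ] = [ b ]

Solving the linear system:
  x*      = (-2.2301, 2.5133)
  lambda* = (-3.8053)
  f(x*)   = 24.7788

x* = (-2.2301, 2.5133), lambda* = (-3.8053)


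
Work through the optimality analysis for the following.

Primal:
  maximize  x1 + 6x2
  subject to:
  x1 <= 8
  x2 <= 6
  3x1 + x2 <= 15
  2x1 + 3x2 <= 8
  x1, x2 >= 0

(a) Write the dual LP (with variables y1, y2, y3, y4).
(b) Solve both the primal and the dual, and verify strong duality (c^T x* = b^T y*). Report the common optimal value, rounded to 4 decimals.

The standard primal-dual pair for 'max c^T x s.t. A x <= b, x >= 0' is:
  Dual:  min b^T y  s.t.  A^T y >= c,  y >= 0.

So the dual LP is:
  minimize  8y1 + 6y2 + 15y3 + 8y4
  subject to:
    y1 + 3y3 + 2y4 >= 1
    y2 + y3 + 3y4 >= 6
    y1, y2, y3, y4 >= 0

Solving the primal: x* = (0, 2.6667).
  primal value c^T x* = 16.
Solving the dual: y* = (0, 0, 0, 2).
  dual value b^T y* = 16.
Strong duality: c^T x* = b^T y*. Confirmed.

16


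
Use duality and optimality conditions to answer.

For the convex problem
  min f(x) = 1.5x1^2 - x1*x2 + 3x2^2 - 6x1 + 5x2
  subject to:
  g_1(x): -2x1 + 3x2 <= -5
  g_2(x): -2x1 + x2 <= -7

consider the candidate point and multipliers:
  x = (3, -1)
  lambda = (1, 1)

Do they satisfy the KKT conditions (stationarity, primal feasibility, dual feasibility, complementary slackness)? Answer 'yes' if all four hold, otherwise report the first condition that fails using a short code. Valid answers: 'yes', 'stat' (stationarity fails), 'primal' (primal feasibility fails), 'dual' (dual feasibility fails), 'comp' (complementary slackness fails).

Gradient of f: grad f(x) = Q x + c = (4, -4)
Constraint values g_i(x) = a_i^T x - b_i:
  g_1((3, -1)) = -4
  g_2((3, -1)) = 0
Stationarity residual: grad f(x) + sum_i lambda_i a_i = (0, 0)
  -> stationarity OK
Primal feasibility (all g_i <= 0): OK
Dual feasibility (all lambda_i >= 0): OK
Complementary slackness (lambda_i * g_i(x) = 0 for all i): FAILS

Verdict: the first failing condition is complementary_slackness -> comp.

comp


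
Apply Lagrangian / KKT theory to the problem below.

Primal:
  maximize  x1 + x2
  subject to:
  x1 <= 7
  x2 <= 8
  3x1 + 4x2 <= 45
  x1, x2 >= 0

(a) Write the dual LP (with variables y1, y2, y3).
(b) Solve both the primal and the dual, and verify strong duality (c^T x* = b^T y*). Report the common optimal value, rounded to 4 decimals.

The standard primal-dual pair for 'max c^T x s.t. A x <= b, x >= 0' is:
  Dual:  min b^T y  s.t.  A^T y >= c,  y >= 0.

So the dual LP is:
  minimize  7y1 + 8y2 + 45y3
  subject to:
    y1 + 3y3 >= 1
    y2 + 4y3 >= 1
    y1, y2, y3 >= 0

Solving the primal: x* = (7, 6).
  primal value c^T x* = 13.
Solving the dual: y* = (0.25, 0, 0.25).
  dual value b^T y* = 13.
Strong duality: c^T x* = b^T y*. Confirmed.

13


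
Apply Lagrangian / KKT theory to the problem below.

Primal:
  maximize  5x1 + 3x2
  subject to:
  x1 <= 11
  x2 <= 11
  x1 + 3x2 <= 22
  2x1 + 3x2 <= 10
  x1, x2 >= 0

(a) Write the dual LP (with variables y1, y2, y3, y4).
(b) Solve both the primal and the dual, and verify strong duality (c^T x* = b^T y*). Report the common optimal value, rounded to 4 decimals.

The standard primal-dual pair for 'max c^T x s.t. A x <= b, x >= 0' is:
  Dual:  min b^T y  s.t.  A^T y >= c,  y >= 0.

So the dual LP is:
  minimize  11y1 + 11y2 + 22y3 + 10y4
  subject to:
    y1 + y3 + 2y4 >= 5
    y2 + 3y3 + 3y4 >= 3
    y1, y2, y3, y4 >= 0

Solving the primal: x* = (5, 0).
  primal value c^T x* = 25.
Solving the dual: y* = (0, 0, 0, 2.5).
  dual value b^T y* = 25.
Strong duality: c^T x* = b^T y*. Confirmed.

25


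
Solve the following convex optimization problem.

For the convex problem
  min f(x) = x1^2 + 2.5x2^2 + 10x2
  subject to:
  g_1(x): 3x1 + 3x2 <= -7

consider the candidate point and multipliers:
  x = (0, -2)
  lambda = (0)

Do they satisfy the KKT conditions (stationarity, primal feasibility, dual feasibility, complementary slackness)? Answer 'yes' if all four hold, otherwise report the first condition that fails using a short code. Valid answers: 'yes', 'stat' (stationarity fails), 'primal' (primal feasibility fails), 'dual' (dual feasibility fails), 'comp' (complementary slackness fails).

Gradient of f: grad f(x) = Q x + c = (0, 0)
Constraint values g_i(x) = a_i^T x - b_i:
  g_1((0, -2)) = 1
Stationarity residual: grad f(x) + sum_i lambda_i a_i = (0, 0)
  -> stationarity OK
Primal feasibility (all g_i <= 0): FAILS
Dual feasibility (all lambda_i >= 0): OK
Complementary slackness (lambda_i * g_i(x) = 0 for all i): OK

Verdict: the first failing condition is primal_feasibility -> primal.

primal


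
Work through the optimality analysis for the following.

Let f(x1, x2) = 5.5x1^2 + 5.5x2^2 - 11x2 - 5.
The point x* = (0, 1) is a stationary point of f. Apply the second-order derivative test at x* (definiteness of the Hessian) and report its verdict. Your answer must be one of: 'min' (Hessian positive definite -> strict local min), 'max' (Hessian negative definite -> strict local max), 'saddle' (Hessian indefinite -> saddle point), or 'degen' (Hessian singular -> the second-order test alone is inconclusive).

Compute the Hessian H = grad^2 f:
  H = [[11, 0], [0, 11]]
Verify stationarity: grad f(x*) = H x* + g = (0, 0).
Eigenvalues of H: 11, 11.
Both eigenvalues > 0, so H is positive definite -> x* is a strict local min.

min


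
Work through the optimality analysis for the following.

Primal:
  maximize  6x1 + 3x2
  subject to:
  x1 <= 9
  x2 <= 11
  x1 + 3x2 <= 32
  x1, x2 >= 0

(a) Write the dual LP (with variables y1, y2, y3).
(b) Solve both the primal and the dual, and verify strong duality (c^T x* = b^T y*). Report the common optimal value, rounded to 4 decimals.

The standard primal-dual pair for 'max c^T x s.t. A x <= b, x >= 0' is:
  Dual:  min b^T y  s.t.  A^T y >= c,  y >= 0.

So the dual LP is:
  minimize  9y1 + 11y2 + 32y3
  subject to:
    y1 + y3 >= 6
    y2 + 3y3 >= 3
    y1, y2, y3 >= 0

Solving the primal: x* = (9, 7.6667).
  primal value c^T x* = 77.
Solving the dual: y* = (5, 0, 1).
  dual value b^T y* = 77.
Strong duality: c^T x* = b^T y*. Confirmed.

77


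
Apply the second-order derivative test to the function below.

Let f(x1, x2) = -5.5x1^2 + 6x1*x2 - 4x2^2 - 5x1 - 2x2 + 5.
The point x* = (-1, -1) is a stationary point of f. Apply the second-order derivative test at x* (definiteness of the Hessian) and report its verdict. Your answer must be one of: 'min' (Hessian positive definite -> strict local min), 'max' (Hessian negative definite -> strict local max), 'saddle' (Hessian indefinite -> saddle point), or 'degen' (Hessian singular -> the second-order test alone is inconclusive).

Compute the Hessian H = grad^2 f:
  H = [[-11, 6], [6, -8]]
Verify stationarity: grad f(x*) = H x* + g = (0, 0).
Eigenvalues of H: -15.6847, -3.3153.
Both eigenvalues < 0, so H is negative definite -> x* is a strict local max.

max


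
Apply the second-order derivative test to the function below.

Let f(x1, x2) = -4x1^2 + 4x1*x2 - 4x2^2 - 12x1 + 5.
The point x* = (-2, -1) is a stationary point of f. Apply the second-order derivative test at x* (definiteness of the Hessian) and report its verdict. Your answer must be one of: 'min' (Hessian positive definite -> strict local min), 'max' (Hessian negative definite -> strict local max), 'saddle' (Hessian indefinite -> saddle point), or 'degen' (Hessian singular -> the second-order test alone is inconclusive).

Compute the Hessian H = grad^2 f:
  H = [[-8, 4], [4, -8]]
Verify stationarity: grad f(x*) = H x* + g = (0, 0).
Eigenvalues of H: -12, -4.
Both eigenvalues < 0, so H is negative definite -> x* is a strict local max.

max


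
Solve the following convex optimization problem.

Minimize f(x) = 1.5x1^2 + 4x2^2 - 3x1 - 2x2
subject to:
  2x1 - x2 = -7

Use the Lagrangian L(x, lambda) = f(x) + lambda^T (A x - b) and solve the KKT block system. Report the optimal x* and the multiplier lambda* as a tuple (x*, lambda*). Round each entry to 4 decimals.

Form the Lagrangian:
  L(x, lambda) = (1/2) x^T Q x + c^T x + lambda^T (A x - b)
Stationarity (grad_x L = 0): Q x + c + A^T lambda = 0.
Primal feasibility: A x = b.

This gives the KKT block system:
  [ Q   A^T ] [ x     ]   [-c ]
  [ A    0  ] [ lambda ] = [ b ]

Solving the linear system:
  x*      = (-3, 1)
  lambda* = (6)
  f(x*)   = 24.5

x* = (-3, 1), lambda* = (6)


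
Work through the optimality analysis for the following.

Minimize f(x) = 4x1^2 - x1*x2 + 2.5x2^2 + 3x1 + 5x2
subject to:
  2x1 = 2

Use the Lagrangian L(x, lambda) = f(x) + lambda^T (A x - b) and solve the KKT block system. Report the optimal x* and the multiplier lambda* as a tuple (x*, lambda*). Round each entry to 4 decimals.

Form the Lagrangian:
  L(x, lambda) = (1/2) x^T Q x + c^T x + lambda^T (A x - b)
Stationarity (grad_x L = 0): Q x + c + A^T lambda = 0.
Primal feasibility: A x = b.

This gives the KKT block system:
  [ Q   A^T ] [ x     ]   [-c ]
  [ A    0  ] [ lambda ] = [ b ]

Solving the linear system:
  x*      = (1, -0.8)
  lambda* = (-5.9)
  f(x*)   = 5.4

x* = (1, -0.8), lambda* = (-5.9)


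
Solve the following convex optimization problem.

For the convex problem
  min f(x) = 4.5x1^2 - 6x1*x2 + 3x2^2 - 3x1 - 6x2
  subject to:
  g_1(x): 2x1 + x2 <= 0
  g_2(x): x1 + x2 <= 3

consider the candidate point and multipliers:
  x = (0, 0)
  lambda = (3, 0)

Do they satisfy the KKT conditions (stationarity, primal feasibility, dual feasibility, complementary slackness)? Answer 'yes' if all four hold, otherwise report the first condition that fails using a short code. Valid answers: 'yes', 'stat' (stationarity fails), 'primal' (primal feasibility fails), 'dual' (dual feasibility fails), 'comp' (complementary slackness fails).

Gradient of f: grad f(x) = Q x + c = (-3, -6)
Constraint values g_i(x) = a_i^T x - b_i:
  g_1((0, 0)) = 0
  g_2((0, 0)) = -3
Stationarity residual: grad f(x) + sum_i lambda_i a_i = (3, -3)
  -> stationarity FAILS
Primal feasibility (all g_i <= 0): OK
Dual feasibility (all lambda_i >= 0): OK
Complementary slackness (lambda_i * g_i(x) = 0 for all i): OK

Verdict: the first failing condition is stationarity -> stat.

stat


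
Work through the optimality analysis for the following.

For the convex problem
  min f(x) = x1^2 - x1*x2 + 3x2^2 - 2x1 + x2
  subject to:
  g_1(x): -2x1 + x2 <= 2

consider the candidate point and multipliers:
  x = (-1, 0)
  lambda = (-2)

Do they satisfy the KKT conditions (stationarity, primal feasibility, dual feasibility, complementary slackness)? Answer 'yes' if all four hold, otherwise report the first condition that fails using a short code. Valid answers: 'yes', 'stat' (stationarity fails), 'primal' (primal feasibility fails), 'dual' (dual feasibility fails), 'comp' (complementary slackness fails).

Gradient of f: grad f(x) = Q x + c = (-4, 2)
Constraint values g_i(x) = a_i^T x - b_i:
  g_1((-1, 0)) = 0
Stationarity residual: grad f(x) + sum_i lambda_i a_i = (0, 0)
  -> stationarity OK
Primal feasibility (all g_i <= 0): OK
Dual feasibility (all lambda_i >= 0): FAILS
Complementary slackness (lambda_i * g_i(x) = 0 for all i): OK

Verdict: the first failing condition is dual_feasibility -> dual.

dual


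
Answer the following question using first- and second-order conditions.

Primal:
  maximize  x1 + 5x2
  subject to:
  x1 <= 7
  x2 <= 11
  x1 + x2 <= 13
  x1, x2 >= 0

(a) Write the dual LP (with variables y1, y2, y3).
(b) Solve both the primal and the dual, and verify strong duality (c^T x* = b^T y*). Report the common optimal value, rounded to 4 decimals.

The standard primal-dual pair for 'max c^T x s.t. A x <= b, x >= 0' is:
  Dual:  min b^T y  s.t.  A^T y >= c,  y >= 0.

So the dual LP is:
  minimize  7y1 + 11y2 + 13y3
  subject to:
    y1 + y3 >= 1
    y2 + y3 >= 5
    y1, y2, y3 >= 0

Solving the primal: x* = (2, 11).
  primal value c^T x* = 57.
Solving the dual: y* = (0, 4, 1).
  dual value b^T y* = 57.
Strong duality: c^T x* = b^T y*. Confirmed.

57


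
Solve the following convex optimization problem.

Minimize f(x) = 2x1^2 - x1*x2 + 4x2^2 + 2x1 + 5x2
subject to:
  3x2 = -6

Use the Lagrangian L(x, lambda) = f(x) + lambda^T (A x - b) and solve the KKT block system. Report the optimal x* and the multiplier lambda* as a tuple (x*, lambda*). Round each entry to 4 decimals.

Form the Lagrangian:
  L(x, lambda) = (1/2) x^T Q x + c^T x + lambda^T (A x - b)
Stationarity (grad_x L = 0): Q x + c + A^T lambda = 0.
Primal feasibility: A x = b.

This gives the KKT block system:
  [ Q   A^T ] [ x     ]   [-c ]
  [ A    0  ] [ lambda ] = [ b ]

Solving the linear system:
  x*      = (-1, -2)
  lambda* = (3.3333)
  f(x*)   = 4

x* = (-1, -2), lambda* = (3.3333)


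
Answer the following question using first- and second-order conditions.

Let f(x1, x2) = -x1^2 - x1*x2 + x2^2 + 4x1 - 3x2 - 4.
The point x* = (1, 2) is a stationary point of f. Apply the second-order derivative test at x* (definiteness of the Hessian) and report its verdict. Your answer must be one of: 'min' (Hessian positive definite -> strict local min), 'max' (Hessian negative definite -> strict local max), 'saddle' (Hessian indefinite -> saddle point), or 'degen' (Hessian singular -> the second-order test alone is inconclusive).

Compute the Hessian H = grad^2 f:
  H = [[-2, -1], [-1, 2]]
Verify stationarity: grad f(x*) = H x* + g = (0, 0).
Eigenvalues of H: -2.2361, 2.2361.
Eigenvalues have mixed signs, so H is indefinite -> x* is a saddle point.

saddle


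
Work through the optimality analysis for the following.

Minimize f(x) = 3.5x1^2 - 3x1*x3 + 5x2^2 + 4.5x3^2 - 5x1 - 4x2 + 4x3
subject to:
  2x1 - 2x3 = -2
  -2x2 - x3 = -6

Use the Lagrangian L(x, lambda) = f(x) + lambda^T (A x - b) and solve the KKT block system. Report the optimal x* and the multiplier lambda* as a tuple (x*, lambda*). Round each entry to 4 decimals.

Form the Lagrangian:
  L(x, lambda) = (1/2) x^T Q x + c^T x + lambda^T (A x - b)
Stationarity (grad_x L = 0): Q x + c + A^T lambda = 0.
Primal feasibility: A x = b.

This gives the KKT block system:
  [ Q   A^T ] [ x     ]   [-c ]
  [ A    0  ] [ lambda ] = [ b ]

Solving the linear system:
  x*      = (0.44, 2.28, 1.44)
  lambda* = (3.12, 9.4)
  f(x*)   = 28.54

x* = (0.44, 2.28, 1.44), lambda* = (3.12, 9.4)


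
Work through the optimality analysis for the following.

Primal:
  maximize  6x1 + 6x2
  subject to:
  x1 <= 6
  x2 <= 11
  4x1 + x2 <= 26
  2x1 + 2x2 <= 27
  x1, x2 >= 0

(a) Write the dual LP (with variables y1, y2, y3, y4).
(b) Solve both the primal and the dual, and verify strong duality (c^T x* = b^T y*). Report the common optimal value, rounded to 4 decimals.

The standard primal-dual pair for 'max c^T x s.t. A x <= b, x >= 0' is:
  Dual:  min b^T y  s.t.  A^T y >= c,  y >= 0.

So the dual LP is:
  minimize  6y1 + 11y2 + 26y3 + 27y4
  subject to:
    y1 + 4y3 + 2y4 >= 6
    y2 + y3 + 2y4 >= 6
    y1, y2, y3, y4 >= 0

Solving the primal: x* = (4.1667, 9.3333).
  primal value c^T x* = 81.
Solving the dual: y* = (0, 0, 0, 3).
  dual value b^T y* = 81.
Strong duality: c^T x* = b^T y*. Confirmed.

81


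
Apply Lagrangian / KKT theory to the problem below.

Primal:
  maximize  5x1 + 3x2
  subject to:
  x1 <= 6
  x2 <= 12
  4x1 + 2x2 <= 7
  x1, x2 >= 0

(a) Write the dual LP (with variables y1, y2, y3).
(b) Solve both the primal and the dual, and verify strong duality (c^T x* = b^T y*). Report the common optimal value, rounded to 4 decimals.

The standard primal-dual pair for 'max c^T x s.t. A x <= b, x >= 0' is:
  Dual:  min b^T y  s.t.  A^T y >= c,  y >= 0.

So the dual LP is:
  minimize  6y1 + 12y2 + 7y3
  subject to:
    y1 + 4y3 >= 5
    y2 + 2y3 >= 3
    y1, y2, y3 >= 0

Solving the primal: x* = (0, 3.5).
  primal value c^T x* = 10.5.
Solving the dual: y* = (0, 0, 1.5).
  dual value b^T y* = 10.5.
Strong duality: c^T x* = b^T y*. Confirmed.

10.5


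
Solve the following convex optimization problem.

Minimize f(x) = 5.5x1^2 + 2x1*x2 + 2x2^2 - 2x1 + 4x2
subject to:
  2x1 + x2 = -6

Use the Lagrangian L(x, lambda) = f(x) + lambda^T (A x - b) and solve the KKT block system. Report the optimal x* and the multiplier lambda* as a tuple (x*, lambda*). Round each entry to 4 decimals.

Form the Lagrangian:
  L(x, lambda) = (1/2) x^T Q x + c^T x + lambda^T (A x - b)
Stationarity (grad_x L = 0): Q x + c + A^T lambda = 0.
Primal feasibility: A x = b.

This gives the KKT block system:
  [ Q   A^T ] [ x     ]   [-c ]
  [ A    0  ] [ lambda ] = [ b ]

Solving the linear system:
  x*      = (-1.3684, -3.2632)
  lambda* = (11.7895)
  f(x*)   = 30.2105

x* = (-1.3684, -3.2632), lambda* = (11.7895)


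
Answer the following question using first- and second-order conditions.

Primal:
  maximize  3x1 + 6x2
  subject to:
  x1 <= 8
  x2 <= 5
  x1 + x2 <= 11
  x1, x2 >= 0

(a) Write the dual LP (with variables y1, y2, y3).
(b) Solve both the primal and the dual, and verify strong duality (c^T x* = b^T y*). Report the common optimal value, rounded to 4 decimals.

The standard primal-dual pair for 'max c^T x s.t. A x <= b, x >= 0' is:
  Dual:  min b^T y  s.t.  A^T y >= c,  y >= 0.

So the dual LP is:
  minimize  8y1 + 5y2 + 11y3
  subject to:
    y1 + y3 >= 3
    y2 + y3 >= 6
    y1, y2, y3 >= 0

Solving the primal: x* = (6, 5).
  primal value c^T x* = 48.
Solving the dual: y* = (0, 3, 3).
  dual value b^T y* = 48.
Strong duality: c^T x* = b^T y*. Confirmed.

48


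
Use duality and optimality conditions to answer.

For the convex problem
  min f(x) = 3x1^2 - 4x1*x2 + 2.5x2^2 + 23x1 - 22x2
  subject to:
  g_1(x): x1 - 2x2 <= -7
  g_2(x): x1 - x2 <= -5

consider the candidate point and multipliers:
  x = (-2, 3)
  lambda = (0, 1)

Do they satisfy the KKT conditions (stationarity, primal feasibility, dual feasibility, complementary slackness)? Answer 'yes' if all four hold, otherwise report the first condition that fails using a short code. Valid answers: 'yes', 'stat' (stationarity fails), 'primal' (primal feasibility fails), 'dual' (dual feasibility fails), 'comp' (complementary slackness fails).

Gradient of f: grad f(x) = Q x + c = (-1, 1)
Constraint values g_i(x) = a_i^T x - b_i:
  g_1((-2, 3)) = -1
  g_2((-2, 3)) = 0
Stationarity residual: grad f(x) + sum_i lambda_i a_i = (0, 0)
  -> stationarity OK
Primal feasibility (all g_i <= 0): OK
Dual feasibility (all lambda_i >= 0): OK
Complementary slackness (lambda_i * g_i(x) = 0 for all i): OK

Verdict: yes, KKT holds.

yes


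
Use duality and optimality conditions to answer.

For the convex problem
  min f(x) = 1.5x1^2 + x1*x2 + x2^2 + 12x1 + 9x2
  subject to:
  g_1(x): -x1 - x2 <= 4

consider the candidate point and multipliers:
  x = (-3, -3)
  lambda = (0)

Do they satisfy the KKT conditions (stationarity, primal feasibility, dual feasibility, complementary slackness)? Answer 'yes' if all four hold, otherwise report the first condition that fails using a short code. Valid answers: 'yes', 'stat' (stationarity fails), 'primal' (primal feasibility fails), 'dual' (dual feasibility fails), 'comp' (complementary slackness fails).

Gradient of f: grad f(x) = Q x + c = (0, 0)
Constraint values g_i(x) = a_i^T x - b_i:
  g_1((-3, -3)) = 2
Stationarity residual: grad f(x) + sum_i lambda_i a_i = (0, 0)
  -> stationarity OK
Primal feasibility (all g_i <= 0): FAILS
Dual feasibility (all lambda_i >= 0): OK
Complementary slackness (lambda_i * g_i(x) = 0 for all i): OK

Verdict: the first failing condition is primal_feasibility -> primal.

primal


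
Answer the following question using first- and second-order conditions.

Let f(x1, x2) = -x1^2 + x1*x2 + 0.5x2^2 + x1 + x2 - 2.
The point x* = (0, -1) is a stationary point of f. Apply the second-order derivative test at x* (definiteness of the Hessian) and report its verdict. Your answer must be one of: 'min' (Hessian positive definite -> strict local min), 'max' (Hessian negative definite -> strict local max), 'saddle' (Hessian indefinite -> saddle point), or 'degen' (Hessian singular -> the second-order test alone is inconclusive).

Compute the Hessian H = grad^2 f:
  H = [[-2, 1], [1, 1]]
Verify stationarity: grad f(x*) = H x* + g = (0, 0).
Eigenvalues of H: -2.3028, 1.3028.
Eigenvalues have mixed signs, so H is indefinite -> x* is a saddle point.

saddle


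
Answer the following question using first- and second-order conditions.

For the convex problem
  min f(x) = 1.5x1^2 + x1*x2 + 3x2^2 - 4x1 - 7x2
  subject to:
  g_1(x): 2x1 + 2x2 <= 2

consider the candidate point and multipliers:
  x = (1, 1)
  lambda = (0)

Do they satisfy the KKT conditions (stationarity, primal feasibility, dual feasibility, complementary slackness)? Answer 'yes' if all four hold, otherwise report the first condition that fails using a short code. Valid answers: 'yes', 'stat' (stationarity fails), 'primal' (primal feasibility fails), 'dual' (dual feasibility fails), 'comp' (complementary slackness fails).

Gradient of f: grad f(x) = Q x + c = (0, 0)
Constraint values g_i(x) = a_i^T x - b_i:
  g_1((1, 1)) = 2
Stationarity residual: grad f(x) + sum_i lambda_i a_i = (0, 0)
  -> stationarity OK
Primal feasibility (all g_i <= 0): FAILS
Dual feasibility (all lambda_i >= 0): OK
Complementary slackness (lambda_i * g_i(x) = 0 for all i): OK

Verdict: the first failing condition is primal_feasibility -> primal.

primal


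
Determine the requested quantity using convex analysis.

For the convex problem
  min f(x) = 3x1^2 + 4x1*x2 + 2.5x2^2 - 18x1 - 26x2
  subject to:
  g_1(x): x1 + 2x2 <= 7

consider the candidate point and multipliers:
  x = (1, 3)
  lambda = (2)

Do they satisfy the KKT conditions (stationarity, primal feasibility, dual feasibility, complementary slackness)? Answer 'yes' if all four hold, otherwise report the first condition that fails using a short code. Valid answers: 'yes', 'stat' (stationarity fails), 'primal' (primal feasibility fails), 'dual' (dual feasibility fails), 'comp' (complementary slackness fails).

Gradient of f: grad f(x) = Q x + c = (0, -7)
Constraint values g_i(x) = a_i^T x - b_i:
  g_1((1, 3)) = 0
Stationarity residual: grad f(x) + sum_i lambda_i a_i = (2, -3)
  -> stationarity FAILS
Primal feasibility (all g_i <= 0): OK
Dual feasibility (all lambda_i >= 0): OK
Complementary slackness (lambda_i * g_i(x) = 0 for all i): OK

Verdict: the first failing condition is stationarity -> stat.

stat


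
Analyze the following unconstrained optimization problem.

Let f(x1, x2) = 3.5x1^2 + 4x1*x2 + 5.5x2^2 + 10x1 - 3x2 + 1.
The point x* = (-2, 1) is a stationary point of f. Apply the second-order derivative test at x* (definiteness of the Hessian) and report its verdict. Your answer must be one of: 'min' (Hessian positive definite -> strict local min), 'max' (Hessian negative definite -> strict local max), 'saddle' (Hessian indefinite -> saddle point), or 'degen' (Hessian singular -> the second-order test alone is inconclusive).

Compute the Hessian H = grad^2 f:
  H = [[7, 4], [4, 11]]
Verify stationarity: grad f(x*) = H x* + g = (0, 0).
Eigenvalues of H: 4.5279, 13.4721.
Both eigenvalues > 0, so H is positive definite -> x* is a strict local min.

min


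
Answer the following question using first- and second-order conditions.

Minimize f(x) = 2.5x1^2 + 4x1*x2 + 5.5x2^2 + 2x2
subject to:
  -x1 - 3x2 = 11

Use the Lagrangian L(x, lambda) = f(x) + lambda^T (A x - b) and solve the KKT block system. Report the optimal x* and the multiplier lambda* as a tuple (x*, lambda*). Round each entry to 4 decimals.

Form the Lagrangian:
  L(x, lambda) = (1/2) x^T Q x + c^T x + lambda^T (A x - b)
Stationarity (grad_x L = 0): Q x + c + A^T lambda = 0.
Primal feasibility: A x = b.

This gives the KKT block system:
  [ Q   A^T ] [ x     ]   [-c ]
  [ A    0  ] [ lambda ] = [ b ]

Solving the linear system:
  x*      = (0.5313, -3.8437)
  lambda* = (-12.7187)
  f(x*)   = 66.1094

x* = (0.5313, -3.8437), lambda* = (-12.7187)


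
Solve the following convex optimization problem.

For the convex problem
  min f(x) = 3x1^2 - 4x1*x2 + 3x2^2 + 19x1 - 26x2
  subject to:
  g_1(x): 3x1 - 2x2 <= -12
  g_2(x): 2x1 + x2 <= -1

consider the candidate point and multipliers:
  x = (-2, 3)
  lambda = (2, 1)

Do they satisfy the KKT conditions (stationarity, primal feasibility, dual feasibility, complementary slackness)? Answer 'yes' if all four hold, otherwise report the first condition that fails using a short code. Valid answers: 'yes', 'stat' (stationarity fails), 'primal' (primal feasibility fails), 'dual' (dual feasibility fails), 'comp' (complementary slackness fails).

Gradient of f: grad f(x) = Q x + c = (-5, 0)
Constraint values g_i(x) = a_i^T x - b_i:
  g_1((-2, 3)) = 0
  g_2((-2, 3)) = 0
Stationarity residual: grad f(x) + sum_i lambda_i a_i = (3, -3)
  -> stationarity FAILS
Primal feasibility (all g_i <= 0): OK
Dual feasibility (all lambda_i >= 0): OK
Complementary slackness (lambda_i * g_i(x) = 0 for all i): OK

Verdict: the first failing condition is stationarity -> stat.

stat


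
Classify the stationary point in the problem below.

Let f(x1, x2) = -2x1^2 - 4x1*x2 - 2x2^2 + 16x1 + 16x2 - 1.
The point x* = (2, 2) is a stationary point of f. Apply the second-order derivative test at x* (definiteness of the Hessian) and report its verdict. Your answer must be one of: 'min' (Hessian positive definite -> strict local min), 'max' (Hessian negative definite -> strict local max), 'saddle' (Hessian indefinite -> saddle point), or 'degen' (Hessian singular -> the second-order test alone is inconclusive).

Compute the Hessian H = grad^2 f:
  H = [[-4, -4], [-4, -4]]
Verify stationarity: grad f(x*) = H x* + g = (0, 0).
Eigenvalues of H: -8, 0.
H has a zero eigenvalue (singular; negative semidefinite but not definite), so H is neither positive definite, negative definite, nor indefinite. The second-order test alone is inconclusive -> degen.
(Indeed, f is constant along the null direction of H through x*, so x* is not a strict local extremum.)

degen


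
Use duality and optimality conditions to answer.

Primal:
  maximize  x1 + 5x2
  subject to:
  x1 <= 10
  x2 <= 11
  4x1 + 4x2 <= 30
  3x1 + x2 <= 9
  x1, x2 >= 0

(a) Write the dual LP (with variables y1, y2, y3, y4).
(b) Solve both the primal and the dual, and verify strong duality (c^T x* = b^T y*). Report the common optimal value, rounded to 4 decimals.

The standard primal-dual pair for 'max c^T x s.t. A x <= b, x >= 0' is:
  Dual:  min b^T y  s.t.  A^T y >= c,  y >= 0.

So the dual LP is:
  minimize  10y1 + 11y2 + 30y3 + 9y4
  subject to:
    y1 + 4y3 + 3y4 >= 1
    y2 + 4y3 + y4 >= 5
    y1, y2, y3, y4 >= 0

Solving the primal: x* = (0, 7.5).
  primal value c^T x* = 37.5.
Solving the dual: y* = (0, 0, 1.25, 0).
  dual value b^T y* = 37.5.
Strong duality: c^T x* = b^T y*. Confirmed.

37.5


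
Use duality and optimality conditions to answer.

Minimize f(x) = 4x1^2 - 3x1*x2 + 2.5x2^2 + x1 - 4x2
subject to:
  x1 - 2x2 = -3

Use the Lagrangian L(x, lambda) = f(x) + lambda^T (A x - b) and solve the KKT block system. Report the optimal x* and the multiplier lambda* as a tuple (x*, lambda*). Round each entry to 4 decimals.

Form the Lagrangian:
  L(x, lambda) = (1/2) x^T Q x + c^T x + lambda^T (A x - b)
Stationarity (grad_x L = 0): Q x + c + A^T lambda = 0.
Primal feasibility: A x = b.

This gives the KKT block system:
  [ Q   A^T ] [ x     ]   [-c ]
  [ A    0  ] [ lambda ] = [ b ]

Solving the linear system:
  x*      = (0.28, 1.64)
  lambda* = (1.68)
  f(x*)   = -0.62

x* = (0.28, 1.64), lambda* = (1.68)


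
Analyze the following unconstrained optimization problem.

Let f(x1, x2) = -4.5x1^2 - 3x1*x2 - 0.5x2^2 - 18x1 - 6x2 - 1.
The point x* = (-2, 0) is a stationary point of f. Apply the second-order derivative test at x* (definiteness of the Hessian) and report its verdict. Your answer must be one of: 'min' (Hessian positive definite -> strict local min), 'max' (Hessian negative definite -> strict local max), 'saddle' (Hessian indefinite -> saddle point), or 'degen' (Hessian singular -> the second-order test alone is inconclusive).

Compute the Hessian H = grad^2 f:
  H = [[-9, -3], [-3, -1]]
Verify stationarity: grad f(x*) = H x* + g = (0, 0).
Eigenvalues of H: -10, 0.
H has a zero eigenvalue (singular; negative semidefinite but not definite), so H is neither positive definite, negative definite, nor indefinite. The second-order test alone is inconclusive -> degen.
(Indeed, f is constant along the null direction of H through x*, so x* is not a strict local extremum.)

degen


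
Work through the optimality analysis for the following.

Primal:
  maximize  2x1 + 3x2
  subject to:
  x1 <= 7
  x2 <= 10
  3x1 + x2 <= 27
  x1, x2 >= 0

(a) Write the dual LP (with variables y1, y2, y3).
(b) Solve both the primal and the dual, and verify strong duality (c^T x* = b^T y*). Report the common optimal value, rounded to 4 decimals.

The standard primal-dual pair for 'max c^T x s.t. A x <= b, x >= 0' is:
  Dual:  min b^T y  s.t.  A^T y >= c,  y >= 0.

So the dual LP is:
  minimize  7y1 + 10y2 + 27y3
  subject to:
    y1 + 3y3 >= 2
    y2 + y3 >= 3
    y1, y2, y3 >= 0

Solving the primal: x* = (5.6667, 10).
  primal value c^T x* = 41.3333.
Solving the dual: y* = (0, 2.3333, 0.6667).
  dual value b^T y* = 41.3333.
Strong duality: c^T x* = b^T y*. Confirmed.

41.3333


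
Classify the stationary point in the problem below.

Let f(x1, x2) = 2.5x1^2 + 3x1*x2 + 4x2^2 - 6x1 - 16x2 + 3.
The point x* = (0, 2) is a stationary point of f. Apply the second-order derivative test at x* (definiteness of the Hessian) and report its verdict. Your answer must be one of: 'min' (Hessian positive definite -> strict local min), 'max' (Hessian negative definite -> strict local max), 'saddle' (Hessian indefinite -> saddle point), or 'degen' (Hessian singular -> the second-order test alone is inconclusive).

Compute the Hessian H = grad^2 f:
  H = [[5, 3], [3, 8]]
Verify stationarity: grad f(x*) = H x* + g = (0, 0).
Eigenvalues of H: 3.1459, 9.8541.
Both eigenvalues > 0, so H is positive definite -> x* is a strict local min.

min


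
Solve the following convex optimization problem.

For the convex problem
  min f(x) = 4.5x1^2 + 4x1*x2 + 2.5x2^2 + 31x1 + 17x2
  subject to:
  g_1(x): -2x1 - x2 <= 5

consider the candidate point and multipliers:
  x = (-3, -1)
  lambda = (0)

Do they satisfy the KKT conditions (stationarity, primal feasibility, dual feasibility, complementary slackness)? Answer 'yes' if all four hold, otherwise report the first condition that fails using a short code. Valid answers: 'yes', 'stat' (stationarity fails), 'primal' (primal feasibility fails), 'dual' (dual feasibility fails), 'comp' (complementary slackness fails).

Gradient of f: grad f(x) = Q x + c = (0, 0)
Constraint values g_i(x) = a_i^T x - b_i:
  g_1((-3, -1)) = 2
Stationarity residual: grad f(x) + sum_i lambda_i a_i = (0, 0)
  -> stationarity OK
Primal feasibility (all g_i <= 0): FAILS
Dual feasibility (all lambda_i >= 0): OK
Complementary slackness (lambda_i * g_i(x) = 0 for all i): OK

Verdict: the first failing condition is primal_feasibility -> primal.

primal


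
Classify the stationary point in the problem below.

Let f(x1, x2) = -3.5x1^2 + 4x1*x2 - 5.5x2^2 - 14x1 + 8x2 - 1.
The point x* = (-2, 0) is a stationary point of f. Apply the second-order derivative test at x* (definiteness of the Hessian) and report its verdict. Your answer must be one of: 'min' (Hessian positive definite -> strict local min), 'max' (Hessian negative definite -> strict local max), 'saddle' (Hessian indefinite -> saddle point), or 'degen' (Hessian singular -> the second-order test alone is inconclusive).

Compute the Hessian H = grad^2 f:
  H = [[-7, 4], [4, -11]]
Verify stationarity: grad f(x*) = H x* + g = (0, 0).
Eigenvalues of H: -13.4721, -4.5279.
Both eigenvalues < 0, so H is negative definite -> x* is a strict local max.

max


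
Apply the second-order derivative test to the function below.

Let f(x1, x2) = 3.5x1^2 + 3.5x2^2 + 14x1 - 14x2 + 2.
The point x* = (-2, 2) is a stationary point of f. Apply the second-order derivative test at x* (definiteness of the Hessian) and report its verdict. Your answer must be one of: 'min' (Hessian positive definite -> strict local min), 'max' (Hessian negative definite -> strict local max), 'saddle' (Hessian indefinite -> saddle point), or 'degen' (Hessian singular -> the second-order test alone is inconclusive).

Compute the Hessian H = grad^2 f:
  H = [[7, 0], [0, 7]]
Verify stationarity: grad f(x*) = H x* + g = (0, 0).
Eigenvalues of H: 7, 7.
Both eigenvalues > 0, so H is positive definite -> x* is a strict local min.

min


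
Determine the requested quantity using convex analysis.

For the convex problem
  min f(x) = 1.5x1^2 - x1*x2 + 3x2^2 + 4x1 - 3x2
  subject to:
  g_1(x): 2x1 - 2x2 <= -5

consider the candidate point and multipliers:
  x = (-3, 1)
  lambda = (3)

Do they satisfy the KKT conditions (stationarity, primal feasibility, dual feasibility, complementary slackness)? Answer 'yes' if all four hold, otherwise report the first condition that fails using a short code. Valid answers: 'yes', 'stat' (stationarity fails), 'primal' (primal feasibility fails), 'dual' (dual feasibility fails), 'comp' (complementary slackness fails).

Gradient of f: grad f(x) = Q x + c = (-6, 6)
Constraint values g_i(x) = a_i^T x - b_i:
  g_1((-3, 1)) = -3
Stationarity residual: grad f(x) + sum_i lambda_i a_i = (0, 0)
  -> stationarity OK
Primal feasibility (all g_i <= 0): OK
Dual feasibility (all lambda_i >= 0): OK
Complementary slackness (lambda_i * g_i(x) = 0 for all i): FAILS

Verdict: the first failing condition is complementary_slackness -> comp.

comp


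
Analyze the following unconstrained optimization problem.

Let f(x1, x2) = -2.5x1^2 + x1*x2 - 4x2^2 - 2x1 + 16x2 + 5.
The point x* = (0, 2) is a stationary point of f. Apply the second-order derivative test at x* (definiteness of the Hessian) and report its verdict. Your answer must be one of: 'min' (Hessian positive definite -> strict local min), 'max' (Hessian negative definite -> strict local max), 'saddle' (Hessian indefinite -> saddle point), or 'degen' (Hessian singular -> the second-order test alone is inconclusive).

Compute the Hessian H = grad^2 f:
  H = [[-5, 1], [1, -8]]
Verify stationarity: grad f(x*) = H x* + g = (0, 0).
Eigenvalues of H: -8.3028, -4.6972.
Both eigenvalues < 0, so H is negative definite -> x* is a strict local max.

max


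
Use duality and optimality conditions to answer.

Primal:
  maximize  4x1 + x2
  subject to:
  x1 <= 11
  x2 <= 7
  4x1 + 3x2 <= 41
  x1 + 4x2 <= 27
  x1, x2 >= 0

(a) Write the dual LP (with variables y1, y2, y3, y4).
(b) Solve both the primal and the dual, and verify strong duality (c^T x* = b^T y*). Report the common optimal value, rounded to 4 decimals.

The standard primal-dual pair for 'max c^T x s.t. A x <= b, x >= 0' is:
  Dual:  min b^T y  s.t.  A^T y >= c,  y >= 0.

So the dual LP is:
  minimize  11y1 + 7y2 + 41y3 + 27y4
  subject to:
    y1 + 4y3 + y4 >= 4
    y2 + 3y3 + 4y4 >= 1
    y1, y2, y3, y4 >= 0

Solving the primal: x* = (10.25, 0).
  primal value c^T x* = 41.
Solving the dual: y* = (0, 0, 1, 0).
  dual value b^T y* = 41.
Strong duality: c^T x* = b^T y*. Confirmed.

41


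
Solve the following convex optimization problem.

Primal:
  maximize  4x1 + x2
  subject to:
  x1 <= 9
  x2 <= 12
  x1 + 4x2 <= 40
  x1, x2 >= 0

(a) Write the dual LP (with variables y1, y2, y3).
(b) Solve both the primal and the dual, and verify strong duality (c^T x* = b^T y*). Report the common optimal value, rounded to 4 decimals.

The standard primal-dual pair for 'max c^T x s.t. A x <= b, x >= 0' is:
  Dual:  min b^T y  s.t.  A^T y >= c,  y >= 0.

So the dual LP is:
  minimize  9y1 + 12y2 + 40y3
  subject to:
    y1 + y3 >= 4
    y2 + 4y3 >= 1
    y1, y2, y3 >= 0

Solving the primal: x* = (9, 7.75).
  primal value c^T x* = 43.75.
Solving the dual: y* = (3.75, 0, 0.25).
  dual value b^T y* = 43.75.
Strong duality: c^T x* = b^T y*. Confirmed.

43.75


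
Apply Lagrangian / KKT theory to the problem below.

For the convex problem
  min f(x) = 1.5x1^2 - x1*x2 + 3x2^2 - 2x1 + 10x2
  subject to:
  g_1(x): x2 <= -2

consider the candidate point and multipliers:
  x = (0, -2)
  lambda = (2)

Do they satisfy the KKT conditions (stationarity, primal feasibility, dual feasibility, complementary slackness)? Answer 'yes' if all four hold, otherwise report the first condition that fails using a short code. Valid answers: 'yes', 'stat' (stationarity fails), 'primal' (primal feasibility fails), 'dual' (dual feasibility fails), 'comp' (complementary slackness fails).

Gradient of f: grad f(x) = Q x + c = (0, -2)
Constraint values g_i(x) = a_i^T x - b_i:
  g_1((0, -2)) = 0
Stationarity residual: grad f(x) + sum_i lambda_i a_i = (0, 0)
  -> stationarity OK
Primal feasibility (all g_i <= 0): OK
Dual feasibility (all lambda_i >= 0): OK
Complementary slackness (lambda_i * g_i(x) = 0 for all i): OK

Verdict: yes, KKT holds.

yes


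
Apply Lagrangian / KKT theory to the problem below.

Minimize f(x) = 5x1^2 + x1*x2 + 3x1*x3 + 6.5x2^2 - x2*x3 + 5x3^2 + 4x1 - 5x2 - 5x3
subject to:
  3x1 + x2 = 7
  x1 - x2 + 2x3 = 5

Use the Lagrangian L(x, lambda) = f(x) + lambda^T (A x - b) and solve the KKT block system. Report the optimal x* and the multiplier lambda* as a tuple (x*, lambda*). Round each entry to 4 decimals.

Form the Lagrangian:
  L(x, lambda) = (1/2) x^T Q x + c^T x + lambda^T (A x - b)
Stationarity (grad_x L = 0): Q x + c + A^T lambda = 0.
Primal feasibility: A x = b.

This gives the KKT block system:
  [ Q   A^T ] [ x     ]   [-c ]
  [ A    0  ] [ lambda ] = [ b ]

Solving the linear system:
  x*      = (2.2409, 0.2774, 1.5182)
  lambda* = (-7.6423, -8.3139)
  f(x*)   = 47.5255

x* = (2.2409, 0.2774, 1.5182), lambda* = (-7.6423, -8.3139)
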